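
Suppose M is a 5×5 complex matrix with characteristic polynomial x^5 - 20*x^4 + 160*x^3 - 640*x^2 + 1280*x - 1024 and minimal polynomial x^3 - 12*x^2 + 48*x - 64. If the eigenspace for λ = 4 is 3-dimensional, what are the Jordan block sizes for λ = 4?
Block sizes for λ = 4: [3, 1, 1]

Step 1 — from the characteristic polynomial, algebraic multiplicity of λ = 4 is 5. From dim ker(M − (4)·I) = 3, there are exactly 3 Jordan blocks for λ = 4.
Step 2 — from the minimal polynomial, the factor (x − 4)^3 tells us the largest block for λ = 4 has size 3.
Step 3 — with total size 5, 3 blocks, and largest block 3, the block sizes (in nonincreasing order) are [3, 1, 1].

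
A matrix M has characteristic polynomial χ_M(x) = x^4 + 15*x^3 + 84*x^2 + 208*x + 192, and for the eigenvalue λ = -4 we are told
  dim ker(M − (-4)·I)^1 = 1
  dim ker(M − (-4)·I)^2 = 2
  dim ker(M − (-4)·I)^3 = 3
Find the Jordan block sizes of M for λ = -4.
Block sizes for λ = -4: [3]

From the dimensions of kernels of powers, the number of Jordan blocks of size at least j is d_j − d_{j−1} where d_j = dim ker(N^j) (with d_0 = 0). Computing the differences gives [1, 1, 1].
The number of blocks of size exactly k is (#blocks of size ≥ k) − (#blocks of size ≥ k + 1), so the partition is: 1 block(s) of size 3.
In nonincreasing order the block sizes are [3].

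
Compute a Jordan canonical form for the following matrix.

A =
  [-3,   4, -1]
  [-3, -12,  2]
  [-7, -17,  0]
J_3(-5)

The characteristic polynomial is
  det(x·I − A) = x^3 + 15*x^2 + 75*x + 125 = (x + 5)^3

Eigenvalues and multiplicities (the geometric multiplicity of λ is n − rank(A − λI), which equals the number of Jordan blocks for λ):
  λ = -5: algebraic multiplicity = 3, geometric multiplicity = 1

Determining the block sizes for each eigenvalue:
  λ = -5: one block (gm = 1), so the single block has size am = 3 → block sizes [3]

Assembling the blocks gives a Jordan form
J =
  [-5,  1,  0]
  [ 0, -5,  1]
  [ 0,  0, -5]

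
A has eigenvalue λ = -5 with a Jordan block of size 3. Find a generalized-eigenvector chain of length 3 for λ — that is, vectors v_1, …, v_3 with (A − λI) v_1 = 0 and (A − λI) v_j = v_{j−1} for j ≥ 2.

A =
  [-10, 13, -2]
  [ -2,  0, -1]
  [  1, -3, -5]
A Jordan chain for λ = -5 of length 3:
v_1 = (-3, -1, 1)ᵀ
v_2 = (-5, -2, 1)ᵀ
v_3 = (1, 0, 0)ᵀ

Let N = A − (-5)·I. We want v_3 with N^3 v_3 = 0 but N^2 v_3 ≠ 0; then v_{j-1} := N · v_j for j = 3, …, 2.

Pick v_3 = (1, 0, 0)ᵀ.
Then v_2 = N · v_3 = (-5, -2, 1)ᵀ.
Then v_1 = N · v_2 = (-3, -1, 1)ᵀ.

Sanity check: (A − (-5)·I) v_1 = (0, 0, 0)ᵀ = 0. ✓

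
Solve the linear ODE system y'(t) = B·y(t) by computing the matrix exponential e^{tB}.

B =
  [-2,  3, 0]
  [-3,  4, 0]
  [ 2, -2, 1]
e^{tB} =
  [-3*t*exp(t) + exp(t), 3*t*exp(t), 0]
  [-3*t*exp(t), 3*t*exp(t) + exp(t), 0]
  [2*t*exp(t), -2*t*exp(t), exp(t)]

Strategy: write B = P · J · P⁻¹ where J is a Jordan canonical form, so e^{tB} = P · e^{tJ} · P⁻¹, and e^{tJ} can be computed block-by-block.

B has Jordan form
J =
  [1, 1, 0]
  [0, 1, 0]
  [0, 0, 1]
(up to reordering of blocks).

Per-block formulas:
  For a 2×2 Jordan block J_2(1): exp(t · J_2(1)) = e^(1t)·(I + t·N), where N is the 2×2 nilpotent shift.
  For a 1×1 block at λ = 1: exp(t · [1]) = [e^(1t)].

After assembling e^{tJ} and conjugating by P, we get:

e^{tB} =
  [-3*t*exp(t) + exp(t), 3*t*exp(t), 0]
  [-3*t*exp(t), 3*t*exp(t) + exp(t), 0]
  [2*t*exp(t), -2*t*exp(t), exp(t)]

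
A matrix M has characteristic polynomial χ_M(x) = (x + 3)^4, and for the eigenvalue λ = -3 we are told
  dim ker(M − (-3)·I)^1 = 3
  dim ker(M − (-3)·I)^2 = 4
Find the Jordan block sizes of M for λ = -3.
Block sizes for λ = -3: [2, 1, 1]

From the dimensions of kernels of powers, the number of Jordan blocks of size at least j is d_j − d_{j−1} where d_j = dim ker(N^j) (with d_0 = 0). Computing the differences gives [3, 1].
The number of blocks of size exactly k is (#blocks of size ≥ k) − (#blocks of size ≥ k + 1), so the partition is: 2 block(s) of size 1, 1 block(s) of size 2.
In nonincreasing order the block sizes are [2, 1, 1].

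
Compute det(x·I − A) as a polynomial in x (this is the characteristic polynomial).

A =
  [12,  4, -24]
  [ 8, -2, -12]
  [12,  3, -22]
x^3 + 12*x^2 + 48*x + 64

Expanding det(x·I − A) (e.g. by cofactor expansion or by noting that A is similar to its Jordan form J, which has the same characteristic polynomial as A) gives
  χ_A(x) = x^3 + 12*x^2 + 48*x + 64
which factors as (x + 4)^3. The eigenvalues (with algebraic multiplicities) are λ = -4 with multiplicity 3.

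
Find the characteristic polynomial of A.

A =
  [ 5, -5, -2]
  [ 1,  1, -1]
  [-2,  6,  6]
x^3 - 12*x^2 + 48*x - 64

Expanding det(x·I − A) (e.g. by cofactor expansion or by noting that A is similar to its Jordan form J, which has the same characteristic polynomial as A) gives
  χ_A(x) = x^3 - 12*x^2 + 48*x - 64
which factors as (x - 4)^3. The eigenvalues (with algebraic multiplicities) are λ = 4 with multiplicity 3.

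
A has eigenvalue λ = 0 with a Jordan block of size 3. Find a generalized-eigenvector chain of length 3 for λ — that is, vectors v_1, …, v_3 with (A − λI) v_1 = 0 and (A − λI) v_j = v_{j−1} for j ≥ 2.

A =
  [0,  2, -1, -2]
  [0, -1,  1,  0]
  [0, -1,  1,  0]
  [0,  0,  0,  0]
A Jordan chain for λ = 0 of length 3:
v_1 = (-1, 0, 0, 0)ᵀ
v_2 = (2, -1, -1, 0)ᵀ
v_3 = (0, 1, 0, 0)ᵀ

Let N = A − (0)·I. We want v_3 with N^3 v_3 = 0 but N^2 v_3 ≠ 0; then v_{j-1} := N · v_j for j = 3, …, 2.

Pick v_3 = (0, 1, 0, 0)ᵀ.
Then v_2 = N · v_3 = (2, -1, -1, 0)ᵀ.
Then v_1 = N · v_2 = (-1, 0, 0, 0)ᵀ.

Sanity check: (A − (0)·I) v_1 = (0, 0, 0, 0)ᵀ = 0. ✓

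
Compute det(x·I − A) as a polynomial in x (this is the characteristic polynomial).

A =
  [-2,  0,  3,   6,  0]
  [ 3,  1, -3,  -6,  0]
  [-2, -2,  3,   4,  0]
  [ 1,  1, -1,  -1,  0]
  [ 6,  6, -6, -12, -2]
x^5 + x^4 - 5*x^3 - x^2 + 8*x - 4

Expanding det(x·I − A) (e.g. by cofactor expansion or by noting that A is similar to its Jordan form J, which has the same characteristic polynomial as A) gives
  χ_A(x) = x^5 + x^4 - 5*x^3 - x^2 + 8*x - 4
which factors as (x - 1)^3*(x + 2)^2. The eigenvalues (with algebraic multiplicities) are λ = -2 with multiplicity 2, λ = 1 with multiplicity 3.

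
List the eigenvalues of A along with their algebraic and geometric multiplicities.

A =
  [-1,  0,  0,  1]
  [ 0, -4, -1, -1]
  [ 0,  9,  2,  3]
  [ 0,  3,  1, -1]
λ = -1: alg = 4, geom = 2

Step 1 — factor the characteristic polynomial to read off the algebraic multiplicities:
  χ_A(x) = (x + 1)^4

Step 2 — compute geometric multiplicities via the rank-nullity identity g(λ) = n − rank(A − λI):
  rank(A − (-1)·I) = 2, so dim ker(A − (-1)·I) = n − 2 = 2

Summary:
  λ = -1: algebraic multiplicity = 4, geometric multiplicity = 2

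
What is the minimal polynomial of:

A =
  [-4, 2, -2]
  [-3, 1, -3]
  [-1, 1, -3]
x^2 + 4*x + 4

The characteristic polynomial is χ_A(x) = (x + 2)^3, so the eigenvalues are known. The minimal polynomial is
  m_A(x) = Π_λ (x − λ)^{k_λ}
where k_λ is the size of the *largest* Jordan block for λ (equivalently, the smallest k with (A − λI)^k v = 0 for every generalised eigenvector v of λ).

  λ = -2: largest Jordan block has size 2, contributing (x + 2)^2

So m_A(x) = (x + 2)^2 = x^2 + 4*x + 4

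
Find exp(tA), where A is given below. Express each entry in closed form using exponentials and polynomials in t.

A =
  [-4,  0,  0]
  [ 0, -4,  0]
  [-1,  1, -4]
e^{tA} =
  [exp(-4*t), 0, 0]
  [0, exp(-4*t), 0]
  [-t*exp(-4*t), t*exp(-4*t), exp(-4*t)]

Strategy: write A = P · J · P⁻¹ where J is a Jordan canonical form, so e^{tA} = P · e^{tJ} · P⁻¹, and e^{tJ} can be computed block-by-block.

A has Jordan form
J =
  [-4,  1,  0]
  [ 0, -4,  0]
  [ 0,  0, -4]
(up to reordering of blocks).

Per-block formulas:
  For a 1×1 block at λ = -4: exp(t · [-4]) = [e^(-4t)].
  For a 2×2 Jordan block J_2(-4): exp(t · J_2(-4)) = e^(-4t)·(I + t·N), where N is the 2×2 nilpotent shift.

After assembling e^{tJ} and conjugating by P, we get:

e^{tA} =
  [exp(-4*t), 0, 0]
  [0, exp(-4*t), 0]
  [-t*exp(-4*t), t*exp(-4*t), exp(-4*t)]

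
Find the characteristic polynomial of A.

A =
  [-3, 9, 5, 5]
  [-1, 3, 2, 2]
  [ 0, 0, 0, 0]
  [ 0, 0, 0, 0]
x^4

Expanding det(x·I − A) (e.g. by cofactor expansion or by noting that A is similar to its Jordan form J, which has the same characteristic polynomial as A) gives
  χ_A(x) = x^4
which factors as x^4. The eigenvalues (with algebraic multiplicities) are λ = 0 with multiplicity 4.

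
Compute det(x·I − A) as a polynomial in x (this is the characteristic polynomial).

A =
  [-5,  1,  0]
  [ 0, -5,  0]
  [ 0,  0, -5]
x^3 + 15*x^2 + 75*x + 125

Expanding det(x·I − A) (e.g. by cofactor expansion or by noting that A is similar to its Jordan form J, which has the same characteristic polynomial as A) gives
  χ_A(x) = x^3 + 15*x^2 + 75*x + 125
which factors as (x + 5)^3. The eigenvalues (with algebraic multiplicities) are λ = -5 with multiplicity 3.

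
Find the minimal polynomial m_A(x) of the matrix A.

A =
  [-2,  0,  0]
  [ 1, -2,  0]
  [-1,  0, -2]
x^2 + 4*x + 4

The characteristic polynomial is χ_A(x) = (x + 2)^3, so the eigenvalues are known. The minimal polynomial is
  m_A(x) = Π_λ (x − λ)^{k_λ}
where k_λ is the size of the *largest* Jordan block for λ (equivalently, the smallest k with (A − λI)^k v = 0 for every generalised eigenvector v of λ).

  λ = -2: largest Jordan block has size 2, contributing (x + 2)^2

So m_A(x) = (x + 2)^2 = x^2 + 4*x + 4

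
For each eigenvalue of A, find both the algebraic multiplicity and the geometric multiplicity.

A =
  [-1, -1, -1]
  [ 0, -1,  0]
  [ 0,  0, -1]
λ = -1: alg = 3, geom = 2

Step 1 — factor the characteristic polynomial to read off the algebraic multiplicities:
  χ_A(x) = (x + 1)^3

Step 2 — compute geometric multiplicities via the rank-nullity identity g(λ) = n − rank(A − λI):
  rank(A − (-1)·I) = 1, so dim ker(A − (-1)·I) = n − 1 = 2

Summary:
  λ = -1: algebraic multiplicity = 3, geometric multiplicity = 2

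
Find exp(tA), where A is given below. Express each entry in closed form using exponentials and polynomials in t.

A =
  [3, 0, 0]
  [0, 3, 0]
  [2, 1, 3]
e^{tA} =
  [exp(3*t), 0, 0]
  [0, exp(3*t), 0]
  [2*t*exp(3*t), t*exp(3*t), exp(3*t)]

Strategy: write A = P · J · P⁻¹ where J is a Jordan canonical form, so e^{tA} = P · e^{tJ} · P⁻¹, and e^{tJ} can be computed block-by-block.

A has Jordan form
J =
  [3, 1, 0]
  [0, 3, 0]
  [0, 0, 3]
(up to reordering of blocks).

Per-block formulas:
  For a 1×1 block at λ = 3: exp(t · [3]) = [e^(3t)].
  For a 2×2 Jordan block J_2(3): exp(t · J_2(3)) = e^(3t)·(I + t·N), where N is the 2×2 nilpotent shift.

After assembling e^{tJ} and conjugating by P, we get:

e^{tA} =
  [exp(3*t), 0, 0]
  [0, exp(3*t), 0]
  [2*t*exp(3*t), t*exp(3*t), exp(3*t)]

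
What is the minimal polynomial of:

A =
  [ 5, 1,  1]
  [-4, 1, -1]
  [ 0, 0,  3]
x^3 - 9*x^2 + 27*x - 27

The characteristic polynomial is χ_A(x) = (x - 3)^3, so the eigenvalues are known. The minimal polynomial is
  m_A(x) = Π_λ (x − λ)^{k_λ}
where k_λ is the size of the *largest* Jordan block for λ (equivalently, the smallest k with (A − λI)^k v = 0 for every generalised eigenvector v of λ).

  λ = 3: largest Jordan block has size 3, contributing (x − 3)^3

So m_A(x) = (x - 3)^3 = x^3 - 9*x^2 + 27*x - 27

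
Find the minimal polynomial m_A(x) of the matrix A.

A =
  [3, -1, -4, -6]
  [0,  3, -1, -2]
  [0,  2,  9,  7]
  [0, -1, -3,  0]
x^4 - 15*x^3 + 84*x^2 - 208*x + 192

The characteristic polynomial is χ_A(x) = (x - 4)^3*(x - 3), so the eigenvalues are known. The minimal polynomial is
  m_A(x) = Π_λ (x − λ)^{k_λ}
where k_λ is the size of the *largest* Jordan block for λ (equivalently, the smallest k with (A − λI)^k v = 0 for every generalised eigenvector v of λ).

  λ = 3: largest Jordan block has size 1, contributing (x − 3)
  λ = 4: largest Jordan block has size 3, contributing (x − 4)^3

So m_A(x) = (x - 4)^3*(x - 3) = x^4 - 15*x^3 + 84*x^2 - 208*x + 192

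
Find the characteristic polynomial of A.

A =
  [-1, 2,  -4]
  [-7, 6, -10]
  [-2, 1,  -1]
x^3 - 4*x^2 + 5*x - 2

Expanding det(x·I − A) (e.g. by cofactor expansion or by noting that A is similar to its Jordan form J, which has the same characteristic polynomial as A) gives
  χ_A(x) = x^3 - 4*x^2 + 5*x - 2
which factors as (x - 2)*(x - 1)^2. The eigenvalues (with algebraic multiplicities) are λ = 1 with multiplicity 2, λ = 2 with multiplicity 1.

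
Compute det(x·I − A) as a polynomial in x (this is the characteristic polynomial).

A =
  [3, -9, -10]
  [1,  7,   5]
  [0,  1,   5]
x^3 - 15*x^2 + 75*x - 125

Expanding det(x·I − A) (e.g. by cofactor expansion or by noting that A is similar to its Jordan form J, which has the same characteristic polynomial as A) gives
  χ_A(x) = x^3 - 15*x^2 + 75*x - 125
which factors as (x - 5)^3. The eigenvalues (with algebraic multiplicities) are λ = 5 with multiplicity 3.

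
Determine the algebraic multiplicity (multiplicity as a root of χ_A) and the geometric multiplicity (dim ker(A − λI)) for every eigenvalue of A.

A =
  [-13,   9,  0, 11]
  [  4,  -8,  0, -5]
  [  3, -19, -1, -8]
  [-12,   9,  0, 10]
λ = -5: alg = 2, geom = 1; λ = -1: alg = 2, geom = 1

Step 1 — factor the characteristic polynomial to read off the algebraic multiplicities:
  χ_A(x) = (x + 1)^2*(x + 5)^2

Step 2 — compute geometric multiplicities via the rank-nullity identity g(λ) = n − rank(A − λI):
  rank(A − (-5)·I) = 3, so dim ker(A − (-5)·I) = n − 3 = 1
  rank(A − (-1)·I) = 3, so dim ker(A − (-1)·I) = n − 3 = 1

Summary:
  λ = -5: algebraic multiplicity = 2, geometric multiplicity = 1
  λ = -1: algebraic multiplicity = 2, geometric multiplicity = 1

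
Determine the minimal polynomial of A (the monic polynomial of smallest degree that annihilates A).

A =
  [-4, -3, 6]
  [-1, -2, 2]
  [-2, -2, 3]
x^2 + 2*x + 1

The characteristic polynomial is χ_A(x) = (x + 1)^3, so the eigenvalues are known. The minimal polynomial is
  m_A(x) = Π_λ (x − λ)^{k_λ}
where k_λ is the size of the *largest* Jordan block for λ (equivalently, the smallest k with (A − λI)^k v = 0 for every generalised eigenvector v of λ).

  λ = -1: largest Jordan block has size 2, contributing (x + 1)^2

So m_A(x) = (x + 1)^2 = x^2 + 2*x + 1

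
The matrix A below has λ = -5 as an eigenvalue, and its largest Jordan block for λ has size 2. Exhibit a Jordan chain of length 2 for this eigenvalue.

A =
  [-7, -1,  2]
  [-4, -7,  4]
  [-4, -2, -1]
A Jordan chain for λ = -5 of length 2:
v_1 = (-2, -4, -4)ᵀ
v_2 = (1, 0, 0)ᵀ

Let N = A − (-5)·I. We want v_2 with N^2 v_2 = 0 but N^1 v_2 ≠ 0; then v_{j-1} := N · v_j for j = 2, …, 2.

Pick v_2 = (1, 0, 0)ᵀ.
Then v_1 = N · v_2 = (-2, -4, -4)ᵀ.

Sanity check: (A − (-5)·I) v_1 = (0, 0, 0)ᵀ = 0. ✓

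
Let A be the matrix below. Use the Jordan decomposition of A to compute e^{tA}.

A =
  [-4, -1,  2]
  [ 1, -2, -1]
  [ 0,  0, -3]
e^{tA} =
  [-t*exp(-3*t) + exp(-3*t), -t*exp(-3*t), -t^2*exp(-3*t)/2 + 2*t*exp(-3*t)]
  [t*exp(-3*t), t*exp(-3*t) + exp(-3*t), t^2*exp(-3*t)/2 - t*exp(-3*t)]
  [0, 0, exp(-3*t)]

Strategy: write A = P · J · P⁻¹ where J is a Jordan canonical form, so e^{tA} = P · e^{tJ} · P⁻¹, and e^{tJ} can be computed block-by-block.

A has Jordan form
J =
  [-3,  1,  0]
  [ 0, -3,  1]
  [ 0,  0, -3]
(up to reordering of blocks).

Per-block formulas:
  For a 3×3 Jordan block J_3(-3): exp(t · J_3(-3)) = e^(-3t)·(I + t·N + (t^2/2)·N^2), where N is the 3×3 nilpotent shift.

After assembling e^{tJ} and conjugating by P, we get:

e^{tA} =
  [-t*exp(-3*t) + exp(-3*t), -t*exp(-3*t), -t^2*exp(-3*t)/2 + 2*t*exp(-3*t)]
  [t*exp(-3*t), t*exp(-3*t) + exp(-3*t), t^2*exp(-3*t)/2 - t*exp(-3*t)]
  [0, 0, exp(-3*t)]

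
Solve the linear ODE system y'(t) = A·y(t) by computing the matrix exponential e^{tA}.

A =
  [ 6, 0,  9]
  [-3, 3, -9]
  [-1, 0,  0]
e^{tA} =
  [3*t*exp(3*t) + exp(3*t), 0, 9*t*exp(3*t)]
  [-3*t*exp(3*t), exp(3*t), -9*t*exp(3*t)]
  [-t*exp(3*t), 0, -3*t*exp(3*t) + exp(3*t)]

Strategy: write A = P · J · P⁻¹ where J is a Jordan canonical form, so e^{tA} = P · e^{tJ} · P⁻¹, and e^{tJ} can be computed block-by-block.

A has Jordan form
J =
  [3, 1, 0]
  [0, 3, 0]
  [0, 0, 3]
(up to reordering of blocks).

Per-block formulas:
  For a 1×1 block at λ = 3: exp(t · [3]) = [e^(3t)].
  For a 2×2 Jordan block J_2(3): exp(t · J_2(3)) = e^(3t)·(I + t·N), where N is the 2×2 nilpotent shift.

After assembling e^{tJ} and conjugating by P, we get:

e^{tA} =
  [3*t*exp(3*t) + exp(3*t), 0, 9*t*exp(3*t)]
  [-3*t*exp(3*t), exp(3*t), -9*t*exp(3*t)]
  [-t*exp(3*t), 0, -3*t*exp(3*t) + exp(3*t)]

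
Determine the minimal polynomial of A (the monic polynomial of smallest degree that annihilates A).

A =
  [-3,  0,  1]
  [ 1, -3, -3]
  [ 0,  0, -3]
x^3 + 9*x^2 + 27*x + 27

The characteristic polynomial is χ_A(x) = (x + 3)^3, so the eigenvalues are known. The minimal polynomial is
  m_A(x) = Π_λ (x − λ)^{k_λ}
where k_λ is the size of the *largest* Jordan block for λ (equivalently, the smallest k with (A − λI)^k v = 0 for every generalised eigenvector v of λ).

  λ = -3: largest Jordan block has size 3, contributing (x + 3)^3

So m_A(x) = (x + 3)^3 = x^3 + 9*x^2 + 27*x + 27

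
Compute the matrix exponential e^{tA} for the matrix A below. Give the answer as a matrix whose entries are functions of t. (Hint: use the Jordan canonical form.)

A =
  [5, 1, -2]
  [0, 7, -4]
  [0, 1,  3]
e^{tA} =
  [exp(5*t), t*exp(5*t), -2*t*exp(5*t)]
  [0, 2*t*exp(5*t) + exp(5*t), -4*t*exp(5*t)]
  [0, t*exp(5*t), -2*t*exp(5*t) + exp(5*t)]

Strategy: write A = P · J · P⁻¹ where J is a Jordan canonical form, so e^{tA} = P · e^{tJ} · P⁻¹, and e^{tJ} can be computed block-by-block.

A has Jordan form
J =
  [5, 1, 0]
  [0, 5, 0]
  [0, 0, 5]
(up to reordering of blocks).

Per-block formulas:
  For a 1×1 block at λ = 5: exp(t · [5]) = [e^(5t)].
  For a 2×2 Jordan block J_2(5): exp(t · J_2(5)) = e^(5t)·(I + t·N), where N is the 2×2 nilpotent shift.

After assembling e^{tJ} and conjugating by P, we get:

e^{tA} =
  [exp(5*t), t*exp(5*t), -2*t*exp(5*t)]
  [0, 2*t*exp(5*t) + exp(5*t), -4*t*exp(5*t)]
  [0, t*exp(5*t), -2*t*exp(5*t) + exp(5*t)]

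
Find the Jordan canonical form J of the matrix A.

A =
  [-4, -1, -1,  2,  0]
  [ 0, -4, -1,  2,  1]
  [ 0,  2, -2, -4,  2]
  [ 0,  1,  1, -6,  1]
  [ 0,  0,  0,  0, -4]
J_3(-4) ⊕ J_2(-4)

The characteristic polynomial is
  det(x·I − A) = x^5 + 20*x^4 + 160*x^3 + 640*x^2 + 1280*x + 1024 = (x + 4)^5

Eigenvalues and multiplicities (the geometric multiplicity of λ is n − rank(A − λI), which equals the number of Jordan blocks for λ):
  λ = -4: algebraic multiplicity = 5, geometric multiplicity = 2

Determining the block sizes for each eigenvalue:
  λ = -4: with am = 5 and gm = 2, the partition is not yet determined (e.g. several partitions of 5 into 2 parts exist). Let N = A − (-4)·I. Computing rank(N^1) = 3, rank(N^2) = 1, rank(N^3) = 0; the number of blocks of size ≥ j is rank(N^{j−1}) − rank(N^j), giving [2, 2, 1]. So we have 1 block(s) of size 3, 1 block(s) of size 2 → block sizes [3, 2]

Assembling the blocks gives a Jordan form
J =
  [-4,  1,  0,  0,  0]
  [ 0, -4,  1,  0,  0]
  [ 0,  0, -4,  0,  0]
  [ 0,  0,  0, -4,  1]
  [ 0,  0,  0,  0, -4]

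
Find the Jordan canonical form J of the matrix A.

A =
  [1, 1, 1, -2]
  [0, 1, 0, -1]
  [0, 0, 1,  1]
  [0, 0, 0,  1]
J_2(1) ⊕ J_2(1)

The characteristic polynomial is
  det(x·I − A) = x^4 - 4*x^3 + 6*x^2 - 4*x + 1 = (x - 1)^4

Eigenvalues and multiplicities (the geometric multiplicity of λ is n − rank(A − λI), which equals the number of Jordan blocks for λ):
  λ = 1: algebraic multiplicity = 4, geometric multiplicity = 2

Determining the block sizes for each eigenvalue:
  λ = 1: with am = 4 and gm = 2, the partition is not yet determined (e.g. several partitions of 4 into 2 parts exist). Let N = A − (1)·I. Computing rank(N^1) = 2, rank(N^2) = 0; the number of blocks of size ≥ j is rank(N^{j−1}) − rank(N^j), giving [2, 2]. So we have 2 block(s) of size 2 → block sizes [2, 2]

Assembling the blocks gives a Jordan form
J =
  [1, 1, 0, 0]
  [0, 1, 0, 0]
  [0, 0, 1, 1]
  [0, 0, 0, 1]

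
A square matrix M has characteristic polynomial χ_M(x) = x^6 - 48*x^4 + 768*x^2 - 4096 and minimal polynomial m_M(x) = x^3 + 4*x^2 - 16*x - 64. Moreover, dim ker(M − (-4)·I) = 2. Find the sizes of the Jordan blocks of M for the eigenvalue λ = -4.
Block sizes for λ = -4: [2, 1]

Step 1 — from the characteristic polynomial, algebraic multiplicity of λ = -4 is 3. From dim ker(M − (-4)·I) = 2, there are exactly 2 Jordan blocks for λ = -4.
Step 2 — from the minimal polynomial, the factor (x + 4)^2 tells us the largest block for λ = -4 has size 2.
Step 3 — with total size 3, 2 blocks, and largest block 2, the block sizes (in nonincreasing order) are [2, 1].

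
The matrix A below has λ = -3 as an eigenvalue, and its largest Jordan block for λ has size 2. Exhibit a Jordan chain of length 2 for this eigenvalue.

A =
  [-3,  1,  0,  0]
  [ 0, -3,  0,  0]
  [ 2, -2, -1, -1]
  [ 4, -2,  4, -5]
A Jordan chain for λ = -3 of length 2:
v_1 = (0, 0, 2, 4)ᵀ
v_2 = (1, 0, 0, 0)ᵀ

Let N = A − (-3)·I. We want v_2 with N^2 v_2 = 0 but N^1 v_2 ≠ 0; then v_{j-1} := N · v_j for j = 2, …, 2.

Pick v_2 = (1, 0, 0, 0)ᵀ.
Then v_1 = N · v_2 = (0, 0, 2, 4)ᵀ.

Sanity check: (A − (-3)·I) v_1 = (0, 0, 0, 0)ᵀ = 0. ✓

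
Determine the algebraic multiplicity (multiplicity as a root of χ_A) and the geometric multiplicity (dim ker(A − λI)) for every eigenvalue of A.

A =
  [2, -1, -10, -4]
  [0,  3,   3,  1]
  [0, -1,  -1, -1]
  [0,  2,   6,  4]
λ = 2: alg = 4, geom = 2

Step 1 — factor the characteristic polynomial to read off the algebraic multiplicities:
  χ_A(x) = (x - 2)^4

Step 2 — compute geometric multiplicities via the rank-nullity identity g(λ) = n − rank(A − λI):
  rank(A − (2)·I) = 2, so dim ker(A − (2)·I) = n − 2 = 2

Summary:
  λ = 2: algebraic multiplicity = 4, geometric multiplicity = 2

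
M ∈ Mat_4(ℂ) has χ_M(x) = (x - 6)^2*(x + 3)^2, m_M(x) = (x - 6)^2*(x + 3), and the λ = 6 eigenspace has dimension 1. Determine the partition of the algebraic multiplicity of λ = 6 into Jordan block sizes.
Block sizes for λ = 6: [2]

Step 1 — from the characteristic polynomial, algebraic multiplicity of λ = 6 is 2. From dim ker(M − (6)·I) = 1, there are exactly 1 Jordan blocks for λ = 6.
Step 2 — from the minimal polynomial, the factor (x − 6)^2 tells us the largest block for λ = 6 has size 2.
Step 3 — with total size 2, 1 blocks, and largest block 2, the block sizes (in nonincreasing order) are [2].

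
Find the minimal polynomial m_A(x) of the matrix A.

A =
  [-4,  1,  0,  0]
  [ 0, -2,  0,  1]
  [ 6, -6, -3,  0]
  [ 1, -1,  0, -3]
x^3 + 9*x^2 + 27*x + 27

The characteristic polynomial is χ_A(x) = (x + 3)^4, so the eigenvalues are known. The minimal polynomial is
  m_A(x) = Π_λ (x − λ)^{k_λ}
where k_λ is the size of the *largest* Jordan block for λ (equivalently, the smallest k with (A − λI)^k v = 0 for every generalised eigenvector v of λ).

  λ = -3: largest Jordan block has size 3, contributing (x + 3)^3

So m_A(x) = (x + 3)^3 = x^3 + 9*x^2 + 27*x + 27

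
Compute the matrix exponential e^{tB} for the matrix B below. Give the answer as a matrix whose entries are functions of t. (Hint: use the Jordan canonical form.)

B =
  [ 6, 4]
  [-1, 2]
e^{tB} =
  [2*t*exp(4*t) + exp(4*t), 4*t*exp(4*t)]
  [-t*exp(4*t), -2*t*exp(4*t) + exp(4*t)]

Strategy: write B = P · J · P⁻¹ where J is a Jordan canonical form, so e^{tB} = P · e^{tJ} · P⁻¹, and e^{tJ} can be computed block-by-block.

B has Jordan form
J =
  [4, 1]
  [0, 4]
(up to reordering of blocks).

Per-block formulas:
  For a 2×2 Jordan block J_2(4): exp(t · J_2(4)) = e^(4t)·(I + t·N), where N is the 2×2 nilpotent shift.

After assembling e^{tJ} and conjugating by P, we get:

e^{tB} =
  [2*t*exp(4*t) + exp(4*t), 4*t*exp(4*t)]
  [-t*exp(4*t), -2*t*exp(4*t) + exp(4*t)]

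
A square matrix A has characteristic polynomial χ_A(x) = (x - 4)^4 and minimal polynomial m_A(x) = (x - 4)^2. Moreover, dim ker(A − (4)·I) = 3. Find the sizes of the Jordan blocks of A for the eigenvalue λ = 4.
Block sizes for λ = 4: [2, 1, 1]

Step 1 — from the characteristic polynomial, algebraic multiplicity of λ = 4 is 4. From dim ker(A − (4)·I) = 3, there are exactly 3 Jordan blocks for λ = 4.
Step 2 — from the minimal polynomial, the factor (x − 4)^2 tells us the largest block for λ = 4 has size 2.
Step 3 — with total size 4, 3 blocks, and largest block 2, the block sizes (in nonincreasing order) are [2, 1, 1].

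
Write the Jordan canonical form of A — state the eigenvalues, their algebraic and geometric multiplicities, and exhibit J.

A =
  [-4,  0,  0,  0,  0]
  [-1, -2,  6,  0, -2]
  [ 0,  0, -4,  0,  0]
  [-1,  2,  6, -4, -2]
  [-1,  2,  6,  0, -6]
J_2(-4) ⊕ J_1(-4) ⊕ J_1(-4) ⊕ J_1(-4)

The characteristic polynomial is
  det(x·I − A) = x^5 + 20*x^4 + 160*x^3 + 640*x^2 + 1280*x + 1024 = (x + 4)^5

Eigenvalues and multiplicities (the geometric multiplicity of λ is n − rank(A − λI), which equals the number of Jordan blocks for λ):
  λ = -4: algebraic multiplicity = 5, geometric multiplicity = 4

Determining the block sizes for each eigenvalue:
  λ = -4: 4 blocks summing to 5 forces exactly one block of size 2 and the rest size 1 → block sizes [2, 1, 1, 1]

Assembling the blocks gives a Jordan form
J =
  [-4,  1,  0,  0,  0]
  [ 0, -4,  0,  0,  0]
  [ 0,  0, -4,  0,  0]
  [ 0,  0,  0, -4,  0]
  [ 0,  0,  0,  0, -4]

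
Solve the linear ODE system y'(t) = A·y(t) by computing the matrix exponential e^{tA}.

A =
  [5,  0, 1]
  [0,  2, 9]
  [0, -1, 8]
e^{tA} =
  [exp(5*t), -t^2*exp(5*t)/2, 3*t^2*exp(5*t)/2 + t*exp(5*t)]
  [0, -3*t*exp(5*t) + exp(5*t), 9*t*exp(5*t)]
  [0, -t*exp(5*t), 3*t*exp(5*t) + exp(5*t)]

Strategy: write A = P · J · P⁻¹ where J is a Jordan canonical form, so e^{tA} = P · e^{tJ} · P⁻¹, and e^{tJ} can be computed block-by-block.

A has Jordan form
J =
  [5, 1, 0]
  [0, 5, 1]
  [0, 0, 5]
(up to reordering of blocks).

Per-block formulas:
  For a 3×3 Jordan block J_3(5): exp(t · J_3(5)) = e^(5t)·(I + t·N + (t^2/2)·N^2), where N is the 3×3 nilpotent shift.

After assembling e^{tJ} and conjugating by P, we get:

e^{tA} =
  [exp(5*t), -t^2*exp(5*t)/2, 3*t^2*exp(5*t)/2 + t*exp(5*t)]
  [0, -3*t*exp(5*t) + exp(5*t), 9*t*exp(5*t)]
  [0, -t*exp(5*t), 3*t*exp(5*t) + exp(5*t)]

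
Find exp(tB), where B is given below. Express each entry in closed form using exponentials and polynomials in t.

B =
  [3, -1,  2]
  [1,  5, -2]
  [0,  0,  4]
e^{tB} =
  [-t*exp(4*t) + exp(4*t), -t*exp(4*t), 2*t*exp(4*t)]
  [t*exp(4*t), t*exp(4*t) + exp(4*t), -2*t*exp(4*t)]
  [0, 0, exp(4*t)]

Strategy: write B = P · J · P⁻¹ where J is a Jordan canonical form, so e^{tB} = P · e^{tJ} · P⁻¹, and e^{tJ} can be computed block-by-block.

B has Jordan form
J =
  [4, 1, 0]
  [0, 4, 0]
  [0, 0, 4]
(up to reordering of blocks).

Per-block formulas:
  For a 1×1 block at λ = 4: exp(t · [4]) = [e^(4t)].
  For a 2×2 Jordan block J_2(4): exp(t · J_2(4)) = e^(4t)·(I + t·N), where N is the 2×2 nilpotent shift.

After assembling e^{tJ} and conjugating by P, we get:

e^{tB} =
  [-t*exp(4*t) + exp(4*t), -t*exp(4*t), 2*t*exp(4*t)]
  [t*exp(4*t), t*exp(4*t) + exp(4*t), -2*t*exp(4*t)]
  [0, 0, exp(4*t)]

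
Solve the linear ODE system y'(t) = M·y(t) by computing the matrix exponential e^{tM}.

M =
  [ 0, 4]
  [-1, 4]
e^{tM} =
  [-2*t*exp(2*t) + exp(2*t), 4*t*exp(2*t)]
  [-t*exp(2*t), 2*t*exp(2*t) + exp(2*t)]

Strategy: write M = P · J · P⁻¹ where J is a Jordan canonical form, so e^{tM} = P · e^{tJ} · P⁻¹, and e^{tJ} can be computed block-by-block.

M has Jordan form
J =
  [2, 1]
  [0, 2]
(up to reordering of blocks).

Per-block formulas:
  For a 2×2 Jordan block J_2(2): exp(t · J_2(2)) = e^(2t)·(I + t·N), where N is the 2×2 nilpotent shift.

After assembling e^{tJ} and conjugating by P, we get:

e^{tM} =
  [-2*t*exp(2*t) + exp(2*t), 4*t*exp(2*t)]
  [-t*exp(2*t), 2*t*exp(2*t) + exp(2*t)]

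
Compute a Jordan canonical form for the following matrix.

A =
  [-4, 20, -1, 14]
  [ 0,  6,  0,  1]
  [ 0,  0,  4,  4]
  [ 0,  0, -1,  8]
J_1(-4) ⊕ J_3(6)

The characteristic polynomial is
  det(x·I − A) = x^4 - 14*x^3 + 36*x^2 + 216*x - 864 = (x - 6)^3*(x + 4)

Eigenvalues and multiplicities (the geometric multiplicity of λ is n − rank(A − λI), which equals the number of Jordan blocks for λ):
  λ = -4: algebraic multiplicity = 1, geometric multiplicity = 1
  λ = 6: algebraic multiplicity = 3, geometric multiplicity = 1

Determining the block sizes for each eigenvalue:
  λ = -4: one block (gm = 1), so the single block has size am = 1 → block sizes [1]
  λ = 6: one block (gm = 1), so the single block has size am = 3 → block sizes [3]

Assembling the blocks gives a Jordan form
J =
  [-4, 0, 0, 0]
  [ 0, 6, 1, 0]
  [ 0, 0, 6, 1]
  [ 0, 0, 0, 6]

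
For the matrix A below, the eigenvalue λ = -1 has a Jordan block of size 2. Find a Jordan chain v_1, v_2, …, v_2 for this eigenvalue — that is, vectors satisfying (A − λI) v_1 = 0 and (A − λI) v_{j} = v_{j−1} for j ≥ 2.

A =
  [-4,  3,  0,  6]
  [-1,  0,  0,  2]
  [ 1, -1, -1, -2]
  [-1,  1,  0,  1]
A Jordan chain for λ = -1 of length 2:
v_1 = (-3, -1, 1, -1)ᵀ
v_2 = (1, 0, 0, 0)ᵀ

Let N = A − (-1)·I. We want v_2 with N^2 v_2 = 0 but N^1 v_2 ≠ 0; then v_{j-1} := N · v_j for j = 2, …, 2.

Pick v_2 = (1, 0, 0, 0)ᵀ.
Then v_1 = N · v_2 = (-3, -1, 1, -1)ᵀ.

Sanity check: (A − (-1)·I) v_1 = (0, 0, 0, 0)ᵀ = 0. ✓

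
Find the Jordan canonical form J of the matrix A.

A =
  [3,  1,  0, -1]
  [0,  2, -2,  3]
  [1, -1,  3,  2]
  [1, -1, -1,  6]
J_2(3) ⊕ J_2(4)

The characteristic polynomial is
  det(x·I − A) = x^4 - 14*x^3 + 73*x^2 - 168*x + 144 = (x - 4)^2*(x - 3)^2

Eigenvalues and multiplicities (the geometric multiplicity of λ is n − rank(A − λI), which equals the number of Jordan blocks for λ):
  λ = 3: algebraic multiplicity = 2, geometric multiplicity = 1
  λ = 4: algebraic multiplicity = 2, geometric multiplicity = 1

Determining the block sizes for each eigenvalue:
  λ = 3: one block (gm = 1), so the single block has size am = 2 → block sizes [2]
  λ = 4: one block (gm = 1), so the single block has size am = 2 → block sizes [2]

Assembling the blocks gives a Jordan form
J =
  [3, 1, 0, 0]
  [0, 3, 0, 0]
  [0, 0, 4, 1]
  [0, 0, 0, 4]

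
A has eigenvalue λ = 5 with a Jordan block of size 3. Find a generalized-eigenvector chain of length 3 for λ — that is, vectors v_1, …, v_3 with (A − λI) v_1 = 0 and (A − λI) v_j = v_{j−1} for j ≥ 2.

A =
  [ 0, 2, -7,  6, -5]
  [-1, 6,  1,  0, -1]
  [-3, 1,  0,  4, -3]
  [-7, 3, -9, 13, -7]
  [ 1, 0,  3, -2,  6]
A Jordan chain for λ = 5 of length 3:
v_1 = (-3, 0, -2, -4, 1)ᵀ
v_2 = (-5, -1, -3, -7, 1)ᵀ
v_3 = (1, 0, 0, 0, 0)ᵀ

Let N = A − (5)·I. We want v_3 with N^3 v_3 = 0 but N^2 v_3 ≠ 0; then v_{j-1} := N · v_j for j = 3, …, 2.

Pick v_3 = (1, 0, 0, 0, 0)ᵀ.
Then v_2 = N · v_3 = (-5, -1, -3, -7, 1)ᵀ.
Then v_1 = N · v_2 = (-3, 0, -2, -4, 1)ᵀ.

Sanity check: (A − (5)·I) v_1 = (0, 0, 0, 0, 0)ᵀ = 0. ✓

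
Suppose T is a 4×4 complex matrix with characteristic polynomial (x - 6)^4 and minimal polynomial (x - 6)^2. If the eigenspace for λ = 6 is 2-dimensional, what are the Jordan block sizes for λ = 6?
Block sizes for λ = 6: [2, 2]

Step 1 — from the characteristic polynomial, algebraic multiplicity of λ = 6 is 4. From dim ker(T − (6)·I) = 2, there are exactly 2 Jordan blocks for λ = 6.
Step 2 — from the minimal polynomial, the factor (x − 6)^2 tells us the largest block for λ = 6 has size 2.
Step 3 — with total size 4, 2 blocks, and largest block 2, the block sizes (in nonincreasing order) are [2, 2].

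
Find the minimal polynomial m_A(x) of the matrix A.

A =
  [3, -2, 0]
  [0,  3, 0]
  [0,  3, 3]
x^2 - 6*x + 9

The characteristic polynomial is χ_A(x) = (x - 3)^3, so the eigenvalues are known. The minimal polynomial is
  m_A(x) = Π_λ (x − λ)^{k_λ}
where k_λ is the size of the *largest* Jordan block for λ (equivalently, the smallest k with (A − λI)^k v = 0 for every generalised eigenvector v of λ).

  λ = 3: largest Jordan block has size 2, contributing (x − 3)^2

So m_A(x) = (x - 3)^2 = x^2 - 6*x + 9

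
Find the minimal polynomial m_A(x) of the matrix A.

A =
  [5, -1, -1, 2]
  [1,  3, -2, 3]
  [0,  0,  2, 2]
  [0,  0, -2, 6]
x^3 - 12*x^2 + 48*x - 64

The characteristic polynomial is χ_A(x) = (x - 4)^4, so the eigenvalues are known. The minimal polynomial is
  m_A(x) = Π_λ (x − λ)^{k_λ}
where k_λ is the size of the *largest* Jordan block for λ (equivalently, the smallest k with (A − λI)^k v = 0 for every generalised eigenvector v of λ).

  λ = 4: largest Jordan block has size 3, contributing (x − 4)^3

So m_A(x) = (x - 4)^3 = x^3 - 12*x^2 + 48*x - 64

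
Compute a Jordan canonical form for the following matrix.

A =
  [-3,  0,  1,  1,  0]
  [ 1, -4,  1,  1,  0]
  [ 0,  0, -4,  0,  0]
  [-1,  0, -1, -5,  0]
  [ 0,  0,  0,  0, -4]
J_2(-4) ⊕ J_1(-4) ⊕ J_1(-4) ⊕ J_1(-4)

The characteristic polynomial is
  det(x·I − A) = x^5 + 20*x^4 + 160*x^3 + 640*x^2 + 1280*x + 1024 = (x + 4)^5

Eigenvalues and multiplicities (the geometric multiplicity of λ is n − rank(A − λI), which equals the number of Jordan blocks for λ):
  λ = -4: algebraic multiplicity = 5, geometric multiplicity = 4

Determining the block sizes for each eigenvalue:
  λ = -4: 4 blocks summing to 5 forces exactly one block of size 2 and the rest size 1 → block sizes [2, 1, 1, 1]

Assembling the blocks gives a Jordan form
J =
  [-4,  1,  0,  0,  0]
  [ 0, -4,  0,  0,  0]
  [ 0,  0, -4,  0,  0]
  [ 0,  0,  0, -4,  0]
  [ 0,  0,  0,  0, -4]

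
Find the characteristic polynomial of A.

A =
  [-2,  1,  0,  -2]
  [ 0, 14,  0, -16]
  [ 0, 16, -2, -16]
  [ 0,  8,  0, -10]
x^4 - 24*x^2 - 64*x - 48

Expanding det(x·I − A) (e.g. by cofactor expansion or by noting that A is similar to its Jordan form J, which has the same characteristic polynomial as A) gives
  χ_A(x) = x^4 - 24*x^2 - 64*x - 48
which factors as (x - 6)*(x + 2)^3. The eigenvalues (with algebraic multiplicities) are λ = -2 with multiplicity 3, λ = 6 with multiplicity 1.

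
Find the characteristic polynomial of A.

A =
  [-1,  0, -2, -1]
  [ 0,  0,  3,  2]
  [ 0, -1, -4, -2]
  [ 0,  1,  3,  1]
x^4 + 4*x^3 + 6*x^2 + 4*x + 1

Expanding det(x·I − A) (e.g. by cofactor expansion or by noting that A is similar to its Jordan form J, which has the same characteristic polynomial as A) gives
  χ_A(x) = x^4 + 4*x^3 + 6*x^2 + 4*x + 1
which factors as (x + 1)^4. The eigenvalues (with algebraic multiplicities) are λ = -1 with multiplicity 4.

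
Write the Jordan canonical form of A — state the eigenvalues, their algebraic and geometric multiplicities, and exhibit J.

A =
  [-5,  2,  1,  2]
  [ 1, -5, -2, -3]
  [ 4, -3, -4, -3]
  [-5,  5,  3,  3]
J_3(-3) ⊕ J_1(-2)

The characteristic polynomial is
  det(x·I − A) = x^4 + 11*x^3 + 45*x^2 + 81*x + 54 = (x + 2)*(x + 3)^3

Eigenvalues and multiplicities (the geometric multiplicity of λ is n − rank(A − λI), which equals the number of Jordan blocks for λ):
  λ = -3: algebraic multiplicity = 3, geometric multiplicity = 1
  λ = -2: algebraic multiplicity = 1, geometric multiplicity = 1

Determining the block sizes for each eigenvalue:
  λ = -3: one block (gm = 1), so the single block has size am = 3 → block sizes [3]
  λ = -2: one block (gm = 1), so the single block has size am = 1 → block sizes [1]

Assembling the blocks gives a Jordan form
J =
  [-3,  1,  0,  0]
  [ 0, -3,  1,  0]
  [ 0,  0, -3,  0]
  [ 0,  0,  0, -2]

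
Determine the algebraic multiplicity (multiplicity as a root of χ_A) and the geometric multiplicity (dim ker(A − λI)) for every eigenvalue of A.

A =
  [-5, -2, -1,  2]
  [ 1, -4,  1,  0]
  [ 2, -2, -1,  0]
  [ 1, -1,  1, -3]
λ = -4: alg = 1, geom = 1; λ = -3: alg = 3, geom = 2

Step 1 — factor the characteristic polynomial to read off the algebraic multiplicities:
  χ_A(x) = (x + 3)^3*(x + 4)

Step 2 — compute geometric multiplicities via the rank-nullity identity g(λ) = n − rank(A − λI):
  rank(A − (-4)·I) = 3, so dim ker(A − (-4)·I) = n − 3 = 1
  rank(A − (-3)·I) = 2, so dim ker(A − (-3)·I) = n − 2 = 2

Summary:
  λ = -4: algebraic multiplicity = 1, geometric multiplicity = 1
  λ = -3: algebraic multiplicity = 3, geometric multiplicity = 2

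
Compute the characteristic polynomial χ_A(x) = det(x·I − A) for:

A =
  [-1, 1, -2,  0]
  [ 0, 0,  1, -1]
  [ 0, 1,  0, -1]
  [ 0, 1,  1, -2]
x^4 + 3*x^3 + 3*x^2 + x

Expanding det(x·I − A) (e.g. by cofactor expansion or by noting that A is similar to its Jordan form J, which has the same characteristic polynomial as A) gives
  χ_A(x) = x^4 + 3*x^3 + 3*x^2 + x
which factors as x*(x + 1)^3. The eigenvalues (with algebraic multiplicities) are λ = -1 with multiplicity 3, λ = 0 with multiplicity 1.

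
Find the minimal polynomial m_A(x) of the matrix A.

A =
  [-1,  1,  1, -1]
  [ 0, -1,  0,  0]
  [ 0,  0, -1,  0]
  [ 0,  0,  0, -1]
x^2 + 2*x + 1

The characteristic polynomial is χ_A(x) = (x + 1)^4, so the eigenvalues are known. The minimal polynomial is
  m_A(x) = Π_λ (x − λ)^{k_λ}
where k_λ is the size of the *largest* Jordan block for λ (equivalently, the smallest k with (A − λI)^k v = 0 for every generalised eigenvector v of λ).

  λ = -1: largest Jordan block has size 2, contributing (x + 1)^2

So m_A(x) = (x + 1)^2 = x^2 + 2*x + 1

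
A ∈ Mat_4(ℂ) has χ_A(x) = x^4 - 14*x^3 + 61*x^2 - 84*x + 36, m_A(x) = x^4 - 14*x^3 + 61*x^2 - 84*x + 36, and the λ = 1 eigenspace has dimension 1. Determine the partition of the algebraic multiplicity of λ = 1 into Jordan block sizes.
Block sizes for λ = 1: [2]

Step 1 — from the characteristic polynomial, algebraic multiplicity of λ = 1 is 2. From dim ker(A − (1)·I) = 1, there are exactly 1 Jordan blocks for λ = 1.
Step 2 — from the minimal polynomial, the factor (x − 1)^2 tells us the largest block for λ = 1 has size 2.
Step 3 — with total size 2, 1 blocks, and largest block 2, the block sizes (in nonincreasing order) are [2].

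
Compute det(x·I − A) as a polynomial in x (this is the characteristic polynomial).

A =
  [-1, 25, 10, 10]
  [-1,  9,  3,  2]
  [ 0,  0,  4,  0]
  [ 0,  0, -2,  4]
x^4 - 16*x^3 + 96*x^2 - 256*x + 256

Expanding det(x·I − A) (e.g. by cofactor expansion or by noting that A is similar to its Jordan form J, which has the same characteristic polynomial as A) gives
  χ_A(x) = x^4 - 16*x^3 + 96*x^2 - 256*x + 256
which factors as (x - 4)^4. The eigenvalues (with algebraic multiplicities) are λ = 4 with multiplicity 4.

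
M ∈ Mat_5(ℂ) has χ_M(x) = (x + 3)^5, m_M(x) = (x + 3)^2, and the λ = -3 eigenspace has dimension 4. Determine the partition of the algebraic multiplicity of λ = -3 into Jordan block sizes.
Block sizes for λ = -3: [2, 1, 1, 1]

Step 1 — from the characteristic polynomial, algebraic multiplicity of λ = -3 is 5. From dim ker(M − (-3)·I) = 4, there are exactly 4 Jordan blocks for λ = -3.
Step 2 — from the minimal polynomial, the factor (x + 3)^2 tells us the largest block for λ = -3 has size 2.
Step 3 — with total size 5, 4 blocks, and largest block 2, the block sizes (in nonincreasing order) are [2, 1, 1, 1].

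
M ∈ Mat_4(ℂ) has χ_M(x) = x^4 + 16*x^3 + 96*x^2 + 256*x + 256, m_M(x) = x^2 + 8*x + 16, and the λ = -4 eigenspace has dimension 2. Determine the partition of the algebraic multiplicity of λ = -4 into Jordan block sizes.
Block sizes for λ = -4: [2, 2]

Step 1 — from the characteristic polynomial, algebraic multiplicity of λ = -4 is 4. From dim ker(M − (-4)·I) = 2, there are exactly 2 Jordan blocks for λ = -4.
Step 2 — from the minimal polynomial, the factor (x + 4)^2 tells us the largest block for λ = -4 has size 2.
Step 3 — with total size 4, 2 blocks, and largest block 2, the block sizes (in nonincreasing order) are [2, 2].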